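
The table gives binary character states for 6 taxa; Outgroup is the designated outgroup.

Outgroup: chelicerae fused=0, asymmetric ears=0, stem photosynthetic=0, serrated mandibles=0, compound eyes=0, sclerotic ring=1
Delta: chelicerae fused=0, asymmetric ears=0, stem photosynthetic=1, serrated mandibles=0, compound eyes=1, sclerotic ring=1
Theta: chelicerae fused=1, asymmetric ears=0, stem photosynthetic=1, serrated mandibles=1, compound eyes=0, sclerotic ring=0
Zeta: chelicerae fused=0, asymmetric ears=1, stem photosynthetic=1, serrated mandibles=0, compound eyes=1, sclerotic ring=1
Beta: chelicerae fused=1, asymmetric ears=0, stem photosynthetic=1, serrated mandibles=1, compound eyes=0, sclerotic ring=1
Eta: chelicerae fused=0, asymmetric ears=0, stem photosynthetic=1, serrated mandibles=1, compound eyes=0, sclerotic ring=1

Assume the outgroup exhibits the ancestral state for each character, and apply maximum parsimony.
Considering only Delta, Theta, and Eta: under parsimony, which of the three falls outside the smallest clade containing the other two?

Character polarity is set by the outgroup: the derived state is whichever differs from the outgroup's state, so for sclerotic ring the derived state is '0', and for the remaining characters it is '1'.
chelicerae fused (derived state '1') is shared by Beta and Theta — a synapomorphy uniting that clade.
asymmetric ears: derived state '1' in Zeta only — an autapomorphy, so it tells us nothing about relationships among taxa.
stem photosynthetic (derived state '1') is shared by all ingroup taxa — unites the whole ingroup.
serrated mandibles: derived state '1' in Beta, Eta, and Theta only — synapomorphy for {Beta, Eta, Theta}.
compound eyes: derived state '1' in Delta and Zeta only — synapomorphy for {Delta, Zeta}.
sclerotic ring (derived state '0') is unique to Theta (autapomorphy; uninformative for grouping).
Most parsimonious ingroup topology: ((Eta,(Beta,Theta)),(Zeta,Delta)).
Eta and Theta share a more recent common ancestor with each other than either does with Delta, so Delta is the least closely related of the three.

Delta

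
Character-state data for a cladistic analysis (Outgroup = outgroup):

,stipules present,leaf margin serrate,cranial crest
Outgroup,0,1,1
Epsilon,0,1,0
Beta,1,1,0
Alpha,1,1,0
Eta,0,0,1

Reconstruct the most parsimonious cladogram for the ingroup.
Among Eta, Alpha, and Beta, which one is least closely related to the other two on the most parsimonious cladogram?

Eta

Character polarity is set by the outgroup: the derived state is whichever differs from the outgroup's state, so for leaf margin serrate, cranial crest the derived state is '0', and for the remaining characters it is '1'.
stipules present: derived state '1' in Alpha and Beta only — synapomorphy for {Alpha, Beta}.
leaf margin serrate: derived state '0' in Eta only — an autapomorphy, so it tells us nothing about relationships among taxa.
cranial crest (derived state '0') is shared by Alpha, Beta, and Epsilon — a synapomorphy uniting that clade.
Most parsimonious ingroup topology: ((Epsilon,(Beta,Alpha)),Eta).
Beta and Alpha share a more recent common ancestor with each other than either does with Eta, so Eta is the least closely related of the three.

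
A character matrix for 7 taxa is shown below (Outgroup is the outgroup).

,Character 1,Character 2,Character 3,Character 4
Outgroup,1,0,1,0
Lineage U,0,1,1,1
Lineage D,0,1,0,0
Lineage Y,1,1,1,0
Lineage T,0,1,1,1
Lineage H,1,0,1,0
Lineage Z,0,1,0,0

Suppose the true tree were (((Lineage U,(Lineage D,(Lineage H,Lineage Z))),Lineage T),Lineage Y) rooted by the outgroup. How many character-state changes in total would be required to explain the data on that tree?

8

Map each character onto (((Lineage U,(Lineage D,(Lineage H,Lineage Z))),Lineage T),Lineage Y) (rooted by Outgroup) and count the minimum state changes it requires (Fitch parsimony):
Character 1: 2; Character 2: 2; Character 3: 2; Character 4: 2.
Total tree length = 8.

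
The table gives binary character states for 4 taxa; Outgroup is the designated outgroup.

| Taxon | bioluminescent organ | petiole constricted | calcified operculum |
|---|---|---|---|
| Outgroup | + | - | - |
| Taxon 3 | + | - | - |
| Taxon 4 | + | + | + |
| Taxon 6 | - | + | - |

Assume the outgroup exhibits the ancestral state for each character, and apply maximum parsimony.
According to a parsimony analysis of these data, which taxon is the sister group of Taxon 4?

Taxon 6

Character polarity is set by the outgroup: the derived state is whichever differs from the outgroup's state, so for bioluminescent organ the derived state is '-', and for the remaining characters it is '+'.
bioluminescent organ: derived state '-' in Taxon 6 only — an autapomorphy, so it tells us nothing about relationships among taxa.
petiole constricted: derived state '+' in Taxon 4 and Taxon 6 only — synapomorphy for {Taxon 4, Taxon 6}.
calcified operculum (derived state '+') is unique to Taxon 4 (autapomorphy; uninformative for grouping).
Most parsimonious ingroup topology: (Taxon 3,(Taxon 4,Taxon 6)).
Taxon 4 and Taxon 6 form a cherry on this tree, so they are sister taxa.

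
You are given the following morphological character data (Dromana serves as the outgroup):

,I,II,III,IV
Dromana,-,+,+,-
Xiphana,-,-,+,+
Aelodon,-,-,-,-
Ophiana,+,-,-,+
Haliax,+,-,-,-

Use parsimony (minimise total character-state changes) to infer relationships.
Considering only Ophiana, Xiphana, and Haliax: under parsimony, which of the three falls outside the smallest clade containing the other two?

Xiphana

Character polarity is set by the outgroup: the derived state is whichever differs from the outgroup's state, so for II, III the derived state is '-', and for the remaining characters it is '+'.
I (derived state '+') is shared by Haliax and Ophiana — a synapomorphy uniting that clade.
All ingroup taxa share the derived state '-' for II; it defines the ingroup but does not resolve relationships within it.
III (derived state '-') is shared by Aelodon, Haliax, and Ophiana — a synapomorphy uniting that clade.
IV groups Ophiana and Xiphana, which is incompatible with the clades supported by the remaining characters; treating it as convergent (homoplasy) costs fewer steps than any alternative tree.
Most parsimonious ingroup topology: (Xiphana,(Aelodon,(Ophiana,Haliax))).
Haliax and Ophiana share a more recent common ancestor with each other than either does with Xiphana, so Xiphana is the least closely related of the three.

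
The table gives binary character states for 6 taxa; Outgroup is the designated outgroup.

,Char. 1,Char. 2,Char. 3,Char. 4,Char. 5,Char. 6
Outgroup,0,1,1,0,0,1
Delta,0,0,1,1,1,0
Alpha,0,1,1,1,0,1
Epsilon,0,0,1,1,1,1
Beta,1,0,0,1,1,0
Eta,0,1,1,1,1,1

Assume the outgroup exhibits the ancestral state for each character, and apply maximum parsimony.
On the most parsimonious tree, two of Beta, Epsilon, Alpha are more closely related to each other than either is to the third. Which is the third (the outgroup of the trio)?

Character polarity is set by the outgroup: the derived state is whichever differs from the outgroup's state, so for Char. 2, Char. 3, Char. 6 the derived state is '0', and for the remaining characters it is '1'.
Char. 1: derived state '1' in Beta only — an autapomorphy, so it tells us nothing about relationships among taxa.
Char. 2 (derived state '0') is shared by Beta, Delta, and Epsilon — a synapomorphy uniting that clade.
Char. 3 (derived state '0') is unique to Beta (autapomorphy; uninformative for grouping).
All ingroup taxa share the derived state '1' for Char. 4; it defines the ingroup but does not resolve relationships within it.
Char. 5: derived state '1' in Beta, Delta, Epsilon, and Eta only — synapomorphy for {Beta, Delta, Epsilon, Eta}.
Char. 6: derived state '0' in Beta and Delta only — synapomorphy for {Beta, Delta}.
Most parsimonious ingroup topology: ((((Delta,Beta),Epsilon),Eta),Alpha).
Beta and Epsilon share a more recent common ancestor with each other than either does with Alpha, so Alpha is the least closely related of the three.

Alpha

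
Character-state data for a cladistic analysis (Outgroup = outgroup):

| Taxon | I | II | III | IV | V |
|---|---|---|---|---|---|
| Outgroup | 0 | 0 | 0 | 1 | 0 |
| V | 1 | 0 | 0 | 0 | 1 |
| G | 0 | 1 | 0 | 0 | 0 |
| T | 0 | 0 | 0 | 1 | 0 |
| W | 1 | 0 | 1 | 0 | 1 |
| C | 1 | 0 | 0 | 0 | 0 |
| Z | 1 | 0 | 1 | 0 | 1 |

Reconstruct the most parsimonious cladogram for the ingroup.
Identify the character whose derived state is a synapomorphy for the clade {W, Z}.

III

Character polarity is set by the outgroup: the derived state is whichever differs from the outgroup's state, so for IV the derived state is '0', and for the remaining characters it is '1'.
I: derived state '1' in C, V, W, and Z only — synapomorphy for {C, V, W, Z}.
II: derived state '1' in G only — an autapomorphy, so it tells us nothing about relationships among taxa.
Only W and Z show the derived state '1' for III, supporting them as a clade.
IV: derived state '0' in C, G, V, W, and Z only — synapomorphy for {C, G, V, W, Z}.
V (derived state '1') is shared by V, W, and Z — a synapomorphy uniting that clade.
Most parsimonious ingroup topology: ((((V,(W,Z)),C),G),T).
The clade {W, Z} is supported by III: its derived state '1' occurs in exactly those taxa and in no other taxon (including the outgroup).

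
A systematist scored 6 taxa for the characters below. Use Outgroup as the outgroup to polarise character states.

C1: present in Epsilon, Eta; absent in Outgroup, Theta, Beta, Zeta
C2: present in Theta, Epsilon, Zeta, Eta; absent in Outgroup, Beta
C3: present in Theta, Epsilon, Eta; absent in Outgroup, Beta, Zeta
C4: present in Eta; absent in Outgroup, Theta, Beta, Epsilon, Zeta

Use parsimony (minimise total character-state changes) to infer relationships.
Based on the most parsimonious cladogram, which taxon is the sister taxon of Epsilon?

Eta

The outgroup has state 'absent' for every character, so 'present' is the derived state throughout.
C1 (derived state 'present') is shared by Epsilon and Eta — a synapomorphy uniting that clade.
C2 (derived state 'present') is shared by Epsilon, Eta, Theta, and Zeta — a synapomorphy uniting that clade.
C3 (derived state 'present') is shared by Epsilon, Eta, and Theta — a synapomorphy uniting that clade.
C4: derived state 'present' in Eta only — an autapomorphy, so it tells us nothing about relationships among taxa.
Most parsimonious ingroup topology: (((Theta,(Epsilon,Eta)),Zeta),Beta).
Epsilon and Eta form a cherry on this tree, so they are sister taxa.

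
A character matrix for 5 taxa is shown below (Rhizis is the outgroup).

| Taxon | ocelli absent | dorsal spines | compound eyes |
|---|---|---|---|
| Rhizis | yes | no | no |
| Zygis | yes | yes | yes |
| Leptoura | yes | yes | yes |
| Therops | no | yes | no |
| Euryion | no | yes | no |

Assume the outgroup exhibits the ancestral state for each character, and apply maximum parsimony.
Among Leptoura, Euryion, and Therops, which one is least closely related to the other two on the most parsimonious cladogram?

Leptoura

Character polarity is set by the outgroup: the derived state is whichever differs from the outgroup's state, so for ocelli absent the derived state is 'no', and for the remaining characters it is 'yes'.
ocelli absent (derived state 'no') is shared by Euryion and Therops — a synapomorphy uniting that clade.
dorsal spines (derived state 'yes') is shared by all ingroup taxa — unites the whole ingroup.
compound eyes: derived state 'yes' in Leptoura and Zygis only — synapomorphy for {Leptoura, Zygis}.
Most parsimonious ingroup topology: ((Zygis,Leptoura),(Therops,Euryion)).
Euryion and Therops share a more recent common ancestor with each other than either does with Leptoura, so Leptoura is the least closely related of the three.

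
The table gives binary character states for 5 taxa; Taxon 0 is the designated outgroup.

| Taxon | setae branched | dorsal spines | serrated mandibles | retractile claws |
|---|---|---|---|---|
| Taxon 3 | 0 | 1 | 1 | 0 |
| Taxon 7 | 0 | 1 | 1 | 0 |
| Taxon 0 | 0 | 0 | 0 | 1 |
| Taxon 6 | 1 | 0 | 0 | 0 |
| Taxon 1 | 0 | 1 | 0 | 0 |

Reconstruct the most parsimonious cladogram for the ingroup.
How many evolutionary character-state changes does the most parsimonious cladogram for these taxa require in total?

4

Character polarity is set by the outgroup: the derived state is whichever differs from the outgroup's state, so for retractile claws the derived state is '0', and for the remaining characters it is '1'.
setae branched (derived state '1') is unique to Taxon 6 (autapomorphy; uninformative for grouping).
dorsal spines: derived state '1' in Taxon 1, Taxon 3, and Taxon 7 only — synapomorphy for {Taxon 1, Taxon 3, Taxon 7}.
serrated mandibles: derived state '1' in Taxon 3 and Taxon 7 only — synapomorphy for {Taxon 3, Taxon 7}.
All ingroup taxa share the derived state '0' for retractile claws; it defines the ingroup but does not resolve relationships within it.
Most parsimonious ingroup topology: (Taxon 6,((Taxon 3,Taxon 7),Taxon 1)).
Changes per character on this tree: setae branched: 1; dorsal spines: 1; serrated mandibles: 1; retractile claws: 1.
Total = 4.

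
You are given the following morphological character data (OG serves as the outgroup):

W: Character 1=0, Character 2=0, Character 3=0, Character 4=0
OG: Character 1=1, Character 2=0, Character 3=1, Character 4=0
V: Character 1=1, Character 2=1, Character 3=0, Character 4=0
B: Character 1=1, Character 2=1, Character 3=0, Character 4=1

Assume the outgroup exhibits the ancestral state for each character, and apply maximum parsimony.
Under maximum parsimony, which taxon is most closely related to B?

V

Character polarity is set by the outgroup: the derived state is whichever differs from the outgroup's state, so for Character 1, Character 3 the derived state is '0', and for the remaining characters it is '1'.
Character 1 (derived state '0') is unique to W (autapomorphy; uninformative for grouping).
Character 2 (derived state '1') is shared by B and V — a synapomorphy uniting that clade.
All ingroup taxa share the derived state '0' for Character 3; it defines the ingroup but does not resolve relationships within it.
Character 4 (derived state '1') is unique to B (autapomorphy; uninformative for grouping).
Most parsimonious ingroup topology: (W,(V,B)).
B and V form a cherry on this tree, so they are sister taxa.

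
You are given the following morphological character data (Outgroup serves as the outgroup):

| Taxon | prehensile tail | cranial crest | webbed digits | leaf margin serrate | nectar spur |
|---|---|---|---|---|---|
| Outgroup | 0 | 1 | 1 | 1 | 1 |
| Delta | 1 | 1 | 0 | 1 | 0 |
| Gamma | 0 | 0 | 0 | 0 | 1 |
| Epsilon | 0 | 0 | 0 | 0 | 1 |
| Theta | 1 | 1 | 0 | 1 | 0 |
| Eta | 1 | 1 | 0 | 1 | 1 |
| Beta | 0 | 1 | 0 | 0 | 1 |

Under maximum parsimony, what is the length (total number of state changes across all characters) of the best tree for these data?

Character polarity is set by the outgroup: the derived state is whichever differs from the outgroup's state, so for cranial crest, webbed digits, leaf margin serrate, nectar spur the derived state is '0', and for the remaining characters it is '1'.
Only Delta, Eta, and Theta show the derived state '1' for prehensile tail, supporting them as a clade.
cranial crest (derived state '0') is shared by Epsilon and Gamma — a synapomorphy uniting that clade.
All ingroup taxa share the derived state '0' for webbed digits; it defines the ingroup but does not resolve relationships within it.
leaf margin serrate (derived state '0') is shared by Beta, Epsilon, and Gamma — a synapomorphy uniting that clade.
nectar spur (derived state '0') is shared by Delta and Theta — a synapomorphy uniting that clade.
Most parsimonious ingroup topology: (((Delta,Theta),Eta),((Gamma,Epsilon),Beta)).
Changes per character on this tree: prehensile tail: 1; cranial crest: 1; webbed digits: 1; leaf margin serrate: 1; nectar spur: 1.
Total = 5.

5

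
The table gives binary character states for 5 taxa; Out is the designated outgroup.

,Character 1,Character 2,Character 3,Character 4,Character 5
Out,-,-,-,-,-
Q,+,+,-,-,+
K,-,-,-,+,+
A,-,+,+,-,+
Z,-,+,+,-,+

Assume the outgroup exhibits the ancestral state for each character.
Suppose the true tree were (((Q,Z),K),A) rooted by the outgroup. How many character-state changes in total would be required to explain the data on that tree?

Map each character onto (((Q,Z),K),A) (rooted by Out) and count the minimum state changes it requires (Fitch parsimony):
Character 1: 1; Character 2: 2; Character 3: 2; Character 4: 1; Character 5: 1.
Total tree length = 7.

7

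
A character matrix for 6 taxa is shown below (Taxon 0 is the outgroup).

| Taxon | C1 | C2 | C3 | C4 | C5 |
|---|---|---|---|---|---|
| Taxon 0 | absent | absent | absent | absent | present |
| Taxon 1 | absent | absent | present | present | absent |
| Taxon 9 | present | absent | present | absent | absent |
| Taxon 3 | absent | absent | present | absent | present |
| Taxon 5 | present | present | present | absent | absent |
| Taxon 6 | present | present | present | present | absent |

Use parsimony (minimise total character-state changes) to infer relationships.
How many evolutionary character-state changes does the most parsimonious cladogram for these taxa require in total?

Character polarity is set by the outgroup: the derived state is whichever differs from the outgroup's state, so for C5 the derived state is 'absent', and for the remaining characters it is 'present'.
Only Taxon 5, Taxon 6, and Taxon 9 show the derived state 'present' for C1, supporting them as a clade.
Only Taxon 5 and Taxon 6 show the derived state 'present' for C2, supporting them as a clade.
All ingroup taxa share the derived state 'present' for C3; it defines the ingroup but does not resolve relationships within it.
C4 (state 'present') occurs in Taxon 1 and Taxon 6 but conflicts with the nesting implied by the other characters — most parsimoniously interpreted as homoplasy.
C5 (derived state 'absent') is shared by Taxon 1, Taxon 5, Taxon 6, and Taxon 9 — a synapomorphy uniting that clade.
Most parsimonious ingroup topology: ((Taxon 1,(Taxon 9,(Taxon 5,Taxon 6))),Taxon 3).
Changes per character on this tree: C1: 1; C2: 1; C3: 1; C4: 2; C5: 1.
Total = 6.

6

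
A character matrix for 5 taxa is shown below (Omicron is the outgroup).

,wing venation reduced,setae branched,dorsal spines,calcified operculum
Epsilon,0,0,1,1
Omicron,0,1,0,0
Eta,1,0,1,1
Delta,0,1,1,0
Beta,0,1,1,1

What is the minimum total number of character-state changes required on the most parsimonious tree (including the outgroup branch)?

4

Character polarity is set by the outgroup: the derived state is whichever differs from the outgroup's state, so for setae branched the derived state is '0', and for the remaining characters it is '1'.
wing venation reduced (derived state '1') is unique to Eta (autapomorphy; uninformative for grouping).
setae branched (derived state '0') is shared by Epsilon and Eta — a synapomorphy uniting that clade.
dorsal spines (derived state '1') is shared by all ingroup taxa — unites the whole ingroup.
Only Beta, Epsilon, and Eta show the derived state '1' for calcified operculum, supporting them as a clade.
Most parsimonious ingroup topology: (((Epsilon,Eta),Beta),Delta).
Changes per character on this tree: wing venation reduced: 1; setae branched: 1; dorsal spines: 1; calcified operculum: 1.
Total = 4.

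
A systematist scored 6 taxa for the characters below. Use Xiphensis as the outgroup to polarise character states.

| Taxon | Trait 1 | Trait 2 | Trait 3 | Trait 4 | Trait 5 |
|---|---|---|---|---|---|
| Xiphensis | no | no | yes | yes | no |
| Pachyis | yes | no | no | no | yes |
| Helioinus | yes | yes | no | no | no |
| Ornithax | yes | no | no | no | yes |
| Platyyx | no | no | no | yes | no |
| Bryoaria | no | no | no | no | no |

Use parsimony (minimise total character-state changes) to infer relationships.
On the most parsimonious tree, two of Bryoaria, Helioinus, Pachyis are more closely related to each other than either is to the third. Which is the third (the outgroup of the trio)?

Character polarity is set by the outgroup: the derived state is whichever differs from the outgroup's state, so for Trait 3, Trait 4 the derived state is 'no', and for the remaining characters it is 'yes'.
Trait 1: derived state 'yes' in Helioinus, Ornithax, and Pachyis only — synapomorphy for {Helioinus, Ornithax, Pachyis}.
Trait 2 (derived state 'yes') is unique to Helioinus (autapomorphy; uninformative for grouping).
All ingroup taxa share the derived state 'no' for Trait 3; it defines the ingroup but does not resolve relationships within it.
Trait 4 (derived state 'no') is shared by Bryoaria, Helioinus, Ornithax, and Pachyis — a synapomorphy uniting that clade.
Trait 5 (derived state 'yes') is shared by Ornithax and Pachyis — a synapomorphy uniting that clade.
Most parsimonious ingroup topology: ((((Pachyis,Ornithax),Helioinus),Bryoaria),Platyyx).
Helioinus and Pachyis share a more recent common ancestor with each other than either does with Bryoaria, so Bryoaria is the least closely related of the three.

Bryoaria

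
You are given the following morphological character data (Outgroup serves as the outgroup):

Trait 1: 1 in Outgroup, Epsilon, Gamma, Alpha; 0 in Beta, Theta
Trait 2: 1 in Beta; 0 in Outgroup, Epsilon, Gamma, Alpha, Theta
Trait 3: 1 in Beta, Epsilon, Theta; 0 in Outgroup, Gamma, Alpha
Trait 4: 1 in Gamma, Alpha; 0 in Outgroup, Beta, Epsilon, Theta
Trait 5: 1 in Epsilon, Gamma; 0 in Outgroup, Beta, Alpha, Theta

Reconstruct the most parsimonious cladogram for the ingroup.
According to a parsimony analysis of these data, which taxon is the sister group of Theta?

Character polarity is set by the outgroup: the derived state is whichever differs from the outgroup's state, so for Trait 1 the derived state is '0', and for the remaining characters it is '1'.
Trait 1: derived state '0' in Beta and Theta only — synapomorphy for {Beta, Theta}.
Trait 2 (derived state '1') is unique to Beta (autapomorphy; uninformative for grouping).
Trait 3 (derived state '1') is shared by Beta, Epsilon, and Theta — a synapomorphy uniting that clade.
Trait 4 (derived state '1') is shared by Alpha and Gamma — a synapomorphy uniting that clade.
Trait 5 (state '1') occurs in Epsilon and Gamma but conflicts with the nesting implied by the other characters — most parsimoniously interpreted as homoplasy.
Most parsimonious ingroup topology: (((Beta,Theta),Epsilon),(Gamma,Alpha)).
Theta and Beta form a cherry on this tree, so they are sister taxa.

Beta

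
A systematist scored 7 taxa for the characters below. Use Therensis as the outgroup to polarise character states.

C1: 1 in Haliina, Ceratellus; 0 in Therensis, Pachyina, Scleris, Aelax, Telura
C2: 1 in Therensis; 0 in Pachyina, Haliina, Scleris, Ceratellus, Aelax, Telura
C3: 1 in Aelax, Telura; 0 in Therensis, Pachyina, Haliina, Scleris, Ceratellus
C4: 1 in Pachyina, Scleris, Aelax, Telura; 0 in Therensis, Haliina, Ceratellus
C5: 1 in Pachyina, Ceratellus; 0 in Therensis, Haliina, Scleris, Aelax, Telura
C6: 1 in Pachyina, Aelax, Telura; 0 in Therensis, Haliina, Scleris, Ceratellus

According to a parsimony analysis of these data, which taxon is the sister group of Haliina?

Character polarity is set by the outgroup: the derived state is whichever differs from the outgroup's state, so for C2 the derived state is '0', and for the remaining characters it is '1'.
C1 (derived state '1') is shared by Ceratellus and Haliina — a synapomorphy uniting that clade.
All ingroup taxa share the derived state '0' for C2; it defines the ingroup but does not resolve relationships within it.
C3 (derived state '1') is shared by Aelax and Telura — a synapomorphy uniting that clade.
C4 (derived state '1') is shared by Aelax, Pachyina, Scleris, and Telura — a synapomorphy uniting that clade.
C5 groups Ceratellus and Pachyina, which is incompatible with the clades supported by the remaining characters; treating it as convergent (homoplasy) costs fewer steps than any alternative tree.
C6 (derived state '1') is shared by Aelax, Pachyina, and Telura — a synapomorphy uniting that clade.
Most parsimonious ingroup topology: (((Pachyina,(Aelax,Telura)),Scleris),(Haliina,Ceratellus)).
Haliina and Ceratellus form a cherry on this tree, so they are sister taxa.

Ceratellus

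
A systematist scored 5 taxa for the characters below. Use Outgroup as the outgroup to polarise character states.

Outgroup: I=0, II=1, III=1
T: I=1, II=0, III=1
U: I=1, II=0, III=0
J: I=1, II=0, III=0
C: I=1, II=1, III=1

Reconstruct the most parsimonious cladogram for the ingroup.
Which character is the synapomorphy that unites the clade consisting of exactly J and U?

Character polarity is set by the outgroup: the derived state is whichever differs from the outgroup's state, so for II, III the derived state is '0', and for the remaining characters it is '1'.
I (derived state '1') is shared by all ingroup taxa — unites the whole ingroup.
Only J, T, and U show the derived state '0' for II, supporting them as a clade.
III: derived state '0' in J and U only — synapomorphy for {J, U}.
Most parsimonious ingroup topology: ((T,(U,J)),C).
The clade {J, U} is supported by III: its derived state '0' occurs in exactly those taxa and in no other taxon (including the outgroup).

III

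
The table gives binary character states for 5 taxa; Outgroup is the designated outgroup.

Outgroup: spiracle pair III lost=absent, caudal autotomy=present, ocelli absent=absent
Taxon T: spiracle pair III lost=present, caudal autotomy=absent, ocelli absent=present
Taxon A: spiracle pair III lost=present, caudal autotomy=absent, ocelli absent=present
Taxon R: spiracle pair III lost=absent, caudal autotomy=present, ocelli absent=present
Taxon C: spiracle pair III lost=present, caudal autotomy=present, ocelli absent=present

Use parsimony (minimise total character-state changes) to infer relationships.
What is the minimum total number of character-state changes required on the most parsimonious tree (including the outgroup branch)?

Character polarity is set by the outgroup: the derived state is whichever differs from the outgroup's state, so for caudal autotomy the derived state is 'absent', and for the remaining characters it is 'present'.
spiracle pair III lost: derived state 'present' in Taxon A, Taxon C, and Taxon T only — synapomorphy for {Taxon A, Taxon C, Taxon T}.
Only Taxon A and Taxon T show the derived state 'absent' for caudal autotomy, supporting them as a clade.
All ingroup taxa share the derived state 'present' for ocelli absent; it defines the ingroup but does not resolve relationships within it.
Most parsimonious ingroup topology: (((Taxon T,Taxon A),Taxon C),Taxon R).
Changes per character on this tree: spiracle pair III lost: 1; caudal autotomy: 1; ocelli absent: 1.
Total = 3.

3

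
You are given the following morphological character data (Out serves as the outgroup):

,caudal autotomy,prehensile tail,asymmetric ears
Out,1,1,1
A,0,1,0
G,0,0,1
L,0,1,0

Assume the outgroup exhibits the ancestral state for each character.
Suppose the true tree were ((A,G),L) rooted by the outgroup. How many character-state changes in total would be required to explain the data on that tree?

4

Map each character onto ((A,G),L) (rooted by Out) and count the minimum state changes it requires (Fitch parsimony):
caudal autotomy: 1; prehensile tail: 1; asymmetric ears: 2.
Total tree length = 4.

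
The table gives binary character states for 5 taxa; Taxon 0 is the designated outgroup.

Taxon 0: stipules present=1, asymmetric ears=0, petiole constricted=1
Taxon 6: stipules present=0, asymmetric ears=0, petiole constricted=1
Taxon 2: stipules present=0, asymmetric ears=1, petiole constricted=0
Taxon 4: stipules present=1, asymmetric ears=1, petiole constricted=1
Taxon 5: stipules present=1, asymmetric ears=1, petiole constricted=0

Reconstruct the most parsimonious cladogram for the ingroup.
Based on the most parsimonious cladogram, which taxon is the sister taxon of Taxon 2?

Taxon 5

Character polarity is set by the outgroup: the derived state is whichever differs from the outgroup's state, so for stipules present, petiole constricted the derived state is '0', and for the remaining characters it is '1'.
stipules present groups Taxon 2 and Taxon 6, which is incompatible with the clades supported by the remaining characters; treating it as convergent (homoplasy) costs fewer steps than any alternative tree.
asymmetric ears: derived state '1' in Taxon 2, Taxon 4, and Taxon 5 only — synapomorphy for {Taxon 2, Taxon 4, Taxon 5}.
petiole constricted (derived state '0') is shared by Taxon 2 and Taxon 5 — a synapomorphy uniting that clade.
Most parsimonious ingroup topology: (Taxon 6,((Taxon 2,Taxon 5),Taxon 4)).
Taxon 2 and Taxon 5 form a cherry on this tree, so they are sister taxa.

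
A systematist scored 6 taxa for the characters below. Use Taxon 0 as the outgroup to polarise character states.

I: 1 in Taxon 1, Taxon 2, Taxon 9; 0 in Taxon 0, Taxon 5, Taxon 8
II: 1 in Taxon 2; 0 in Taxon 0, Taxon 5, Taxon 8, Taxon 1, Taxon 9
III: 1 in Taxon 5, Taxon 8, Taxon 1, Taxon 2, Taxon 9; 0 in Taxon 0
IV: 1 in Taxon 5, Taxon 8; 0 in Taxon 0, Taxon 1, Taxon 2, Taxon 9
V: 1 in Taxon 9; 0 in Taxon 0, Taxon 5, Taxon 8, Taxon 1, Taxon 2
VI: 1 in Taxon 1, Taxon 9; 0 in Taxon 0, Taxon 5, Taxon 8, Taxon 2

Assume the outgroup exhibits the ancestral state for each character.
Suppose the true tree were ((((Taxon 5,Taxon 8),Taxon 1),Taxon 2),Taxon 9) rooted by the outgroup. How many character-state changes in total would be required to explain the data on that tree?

8

Map each character onto ((((Taxon 5,Taxon 8),Taxon 1),Taxon 2),Taxon 9) (rooted by Taxon 0) and count the minimum state changes it requires (Fitch parsimony):
I: 2; II: 1; III: 1; IV: 1; V: 1; VI: 2.
Total tree length = 8.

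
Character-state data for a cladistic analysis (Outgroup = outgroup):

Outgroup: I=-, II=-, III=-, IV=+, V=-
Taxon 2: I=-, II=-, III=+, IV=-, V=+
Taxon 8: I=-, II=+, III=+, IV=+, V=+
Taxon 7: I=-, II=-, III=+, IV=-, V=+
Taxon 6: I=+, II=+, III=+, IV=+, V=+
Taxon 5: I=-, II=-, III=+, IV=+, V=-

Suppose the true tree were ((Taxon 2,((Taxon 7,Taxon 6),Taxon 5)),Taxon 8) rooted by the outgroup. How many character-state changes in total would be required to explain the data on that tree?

8

Map each character onto ((Taxon 2,((Taxon 7,Taxon 6),Taxon 5)),Taxon 8) (rooted by Outgroup) and count the minimum state changes it requires (Fitch parsimony):
I: 1; II: 2; III: 1; IV: 2; V: 2.
Total tree length = 8.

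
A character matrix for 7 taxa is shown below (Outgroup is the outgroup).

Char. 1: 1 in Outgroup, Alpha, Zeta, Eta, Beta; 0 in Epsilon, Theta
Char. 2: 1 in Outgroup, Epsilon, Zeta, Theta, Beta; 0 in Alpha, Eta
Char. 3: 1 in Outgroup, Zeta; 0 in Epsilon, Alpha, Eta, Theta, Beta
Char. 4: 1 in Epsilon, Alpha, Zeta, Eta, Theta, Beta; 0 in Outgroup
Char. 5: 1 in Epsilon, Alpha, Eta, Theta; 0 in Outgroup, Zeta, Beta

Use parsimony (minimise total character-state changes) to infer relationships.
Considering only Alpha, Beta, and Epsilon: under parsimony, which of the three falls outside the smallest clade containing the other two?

Character polarity is set by the outgroup: the derived state is whichever differs from the outgroup's state, so for Char. 1, Char. 2, Char. 3 the derived state is '0', and for the remaining characters it is '1'.
Char. 1: derived state '0' in Epsilon and Theta only — synapomorphy for {Epsilon, Theta}.
Only Alpha and Eta show the derived state '0' for Char. 2, supporting them as a clade.
Char. 3 (derived state '0') is shared by Alpha, Beta, Epsilon, Eta, and Theta — a synapomorphy uniting that clade.
Char. 4 (derived state '1') is shared by all ingroup taxa — unites the whole ingroup.
Char. 5: derived state '1' in Alpha, Epsilon, Eta, and Theta only — synapomorphy for {Alpha, Epsilon, Eta, Theta}.
Most parsimonious ingroup topology: ((((Epsilon,Theta),(Alpha,Eta)),Beta),Zeta).
Epsilon and Alpha share a more recent common ancestor with each other than either does with Beta, so Beta is the least closely related of the three.

Beta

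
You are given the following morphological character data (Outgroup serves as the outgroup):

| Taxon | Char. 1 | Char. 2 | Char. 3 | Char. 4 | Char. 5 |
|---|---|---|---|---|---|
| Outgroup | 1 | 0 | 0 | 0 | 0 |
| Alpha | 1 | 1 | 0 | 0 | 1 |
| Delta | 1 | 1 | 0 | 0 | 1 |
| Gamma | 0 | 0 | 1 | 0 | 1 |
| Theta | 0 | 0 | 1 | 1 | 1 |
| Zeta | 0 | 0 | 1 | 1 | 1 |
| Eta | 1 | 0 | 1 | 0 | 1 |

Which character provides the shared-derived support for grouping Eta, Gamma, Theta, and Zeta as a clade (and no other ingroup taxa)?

Character polarity is set by the outgroup: the derived state is whichever differs from the outgroup's state, so for Char. 1 the derived state is '0', and for the remaining characters it is '1'.
Char. 1 (derived state '0') is shared by Gamma, Theta, and Zeta — a synapomorphy uniting that clade.
Char. 2 (derived state '1') is shared by Alpha and Delta — a synapomorphy uniting that clade.
Char. 3: derived state '1' in Eta, Gamma, Theta, and Zeta only — synapomorphy for {Eta, Gamma, Theta, Zeta}.
Only Theta and Zeta show the derived state '1' for Char. 4, supporting them as a clade.
All ingroup taxa share the derived state '1' for Char. 5; it defines the ingroup but does not resolve relationships within it.
Most parsimonious ingroup topology: ((Alpha,Delta),((Gamma,(Theta,Zeta)),Eta)).
The clade {Eta, Gamma, Theta, Zeta} is supported by Char. 3: its derived state '1' occurs in exactly those taxa and in no other taxon (including the outgroup).

Char. 3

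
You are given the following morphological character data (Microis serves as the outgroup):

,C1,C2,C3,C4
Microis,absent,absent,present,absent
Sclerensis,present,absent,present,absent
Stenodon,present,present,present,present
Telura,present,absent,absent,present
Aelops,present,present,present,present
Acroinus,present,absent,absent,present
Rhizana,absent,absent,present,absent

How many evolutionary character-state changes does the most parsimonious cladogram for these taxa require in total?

4

Character polarity is set by the outgroup: the derived state is whichever differs from the outgroup's state, so for C3 the derived state is 'absent', and for the remaining characters it is 'present'.
C1: derived state 'present' in Acroinus, Aelops, Sclerensis, Stenodon, and Telura only — synapomorphy for {Acroinus, Aelops, Sclerensis, Stenodon, Telura}.
Only Aelops and Stenodon show the derived state 'present' for C2, supporting them as a clade.
C3 (derived state 'absent') is shared by Acroinus and Telura — a synapomorphy uniting that clade.
Only Acroinus, Aelops, Stenodon, and Telura show the derived state 'present' for C4, supporting them as a clade.
Most parsimonious ingroup topology: ((Sclerensis,((Stenodon,Aelops),(Telura,Acroinus))),Rhizana).
Changes per character on this tree: C1: 1; C2: 1; C3: 1; C4: 1.
Total = 4.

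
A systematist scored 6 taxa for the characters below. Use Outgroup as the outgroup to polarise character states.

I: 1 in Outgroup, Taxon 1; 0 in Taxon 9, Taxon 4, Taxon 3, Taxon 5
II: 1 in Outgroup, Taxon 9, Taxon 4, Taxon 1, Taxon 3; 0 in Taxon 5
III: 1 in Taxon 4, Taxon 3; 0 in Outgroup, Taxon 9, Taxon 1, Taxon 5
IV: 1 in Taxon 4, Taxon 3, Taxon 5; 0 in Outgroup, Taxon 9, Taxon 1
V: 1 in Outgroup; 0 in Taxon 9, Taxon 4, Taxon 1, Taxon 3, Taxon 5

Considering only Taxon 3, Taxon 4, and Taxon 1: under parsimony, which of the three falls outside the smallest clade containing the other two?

Taxon 1

Character polarity is set by the outgroup: the derived state is whichever differs from the outgroup's state, so for I, II, V the derived state is '0', and for the remaining characters it is '1'.
Only Taxon 3, Taxon 4, Taxon 5, and Taxon 9 show the derived state '0' for I, supporting them as a clade.
II (derived state '0') is unique to Taxon 5 (autapomorphy; uninformative for grouping).
III: derived state '1' in Taxon 3 and Taxon 4 only — synapomorphy for {Taxon 3, Taxon 4}.
IV: derived state '1' in Taxon 3, Taxon 4, and Taxon 5 only — synapomorphy for {Taxon 3, Taxon 4, Taxon 5}.
V (derived state '0') is shared by all ingroup taxa — unites the whole ingroup.
Most parsimonious ingroup topology: ((Taxon 9,((Taxon 4,Taxon 3),Taxon 5)),Taxon 1).
Taxon 4 and Taxon 3 share a more recent common ancestor with each other than either does with Taxon 1, so Taxon 1 is the least closely related of the three.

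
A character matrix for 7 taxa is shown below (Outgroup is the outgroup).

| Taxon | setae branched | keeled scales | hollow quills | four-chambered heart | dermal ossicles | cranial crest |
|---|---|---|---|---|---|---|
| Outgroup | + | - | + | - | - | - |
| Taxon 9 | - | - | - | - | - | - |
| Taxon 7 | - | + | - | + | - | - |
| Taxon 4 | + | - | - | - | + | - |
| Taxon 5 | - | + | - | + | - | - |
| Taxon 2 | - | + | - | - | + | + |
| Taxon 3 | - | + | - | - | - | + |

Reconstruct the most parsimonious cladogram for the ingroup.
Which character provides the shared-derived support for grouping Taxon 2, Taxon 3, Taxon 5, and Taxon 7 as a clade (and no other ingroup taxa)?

keeled scales

Character polarity is set by the outgroup: the derived state is whichever differs from the outgroup's state, so for setae branched, hollow quills the derived state is '-', and for the remaining characters it is '+'.
setae branched: derived state '-' in Taxon 2, Taxon 3, Taxon 5, Taxon 7, and Taxon 9 only — synapomorphy for {Taxon 2, Taxon 3, Taxon 5, Taxon 7, Taxon 9}.
keeled scales (derived state '+') is shared by Taxon 2, Taxon 3, Taxon 5, and Taxon 7 — a synapomorphy uniting that clade.
All ingroup taxa share the derived state '-' for hollow quills; it defines the ingroup but does not resolve relationships within it.
four-chambered heart (derived state '+') is shared by Taxon 5 and Taxon 7 — a synapomorphy uniting that clade.
dermal ossicles groups Taxon 2 and Taxon 4, which is incompatible with the clades supported by the remaining characters; treating it as convergent (homoplasy) costs fewer steps than any alternative tree.
cranial crest: derived state '+' in Taxon 2 and Taxon 3 only — synapomorphy for {Taxon 2, Taxon 3}.
Most parsimonious ingroup topology: ((Taxon 9,((Taxon 7,Taxon 5),(Taxon 2,Taxon 3))),Taxon 4).
The clade {Taxon 2, Taxon 3, Taxon 5, Taxon 7} is supported by keeled scales: its derived state '+' occurs in exactly those taxa and in no other taxon (including the outgroup).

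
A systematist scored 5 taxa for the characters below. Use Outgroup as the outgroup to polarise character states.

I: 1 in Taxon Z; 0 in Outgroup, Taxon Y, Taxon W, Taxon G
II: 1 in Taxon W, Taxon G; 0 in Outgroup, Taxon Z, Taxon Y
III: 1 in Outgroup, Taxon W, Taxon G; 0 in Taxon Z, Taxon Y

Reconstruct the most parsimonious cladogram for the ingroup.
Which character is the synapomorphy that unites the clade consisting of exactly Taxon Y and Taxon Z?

III

Character polarity is set by the outgroup: the derived state is whichever differs from the outgroup's state, so for III the derived state is '0', and for the remaining characters it is '1'.
I: derived state '1' in Taxon Z only — an autapomorphy, so it tells us nothing about relationships among taxa.
II (derived state '1') is shared by Taxon G and Taxon W — a synapomorphy uniting that clade.
Only Taxon Y and Taxon Z show the derived state '0' for III, supporting them as a clade.
Most parsimonious ingroup topology: ((Taxon Z,Taxon Y),(Taxon W,Taxon G)).
The clade {Taxon Y, Taxon Z} is supported by III: its derived state '0' occurs in exactly those taxa and in no other taxon (including the outgroup).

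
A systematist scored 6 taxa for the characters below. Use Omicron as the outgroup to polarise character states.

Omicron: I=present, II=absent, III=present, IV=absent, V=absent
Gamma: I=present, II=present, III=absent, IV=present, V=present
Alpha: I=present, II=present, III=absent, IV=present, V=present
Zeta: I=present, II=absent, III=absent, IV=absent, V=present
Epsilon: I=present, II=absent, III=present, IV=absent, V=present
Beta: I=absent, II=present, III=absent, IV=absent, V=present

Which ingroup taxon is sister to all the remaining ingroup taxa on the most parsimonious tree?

Epsilon

Character polarity is set by the outgroup: the derived state is whichever differs from the outgroup's state, so for I, III the derived state is 'absent', and for the remaining characters it is 'present'.
I (derived state 'absent') is unique to Beta (autapomorphy; uninformative for grouping).
II: derived state 'present' in Alpha, Beta, and Gamma only — synapomorphy for {Alpha, Beta, Gamma}.
Only Alpha, Beta, Gamma, and Zeta show the derived state 'absent' for III, supporting them as a clade.
IV: derived state 'present' in Alpha and Gamma only — synapomorphy for {Alpha, Gamma}.
All ingroup taxa share the derived state 'present' for V; it defines the ingroup but does not resolve relationships within it.
Most parsimonious ingroup topology: ((((Gamma,Alpha),Beta),Zeta),Epsilon).
Epsilon is sister to the clade containing all other ingroup taxa, so it is the earliest-diverging (most basal) ingroup lineage.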